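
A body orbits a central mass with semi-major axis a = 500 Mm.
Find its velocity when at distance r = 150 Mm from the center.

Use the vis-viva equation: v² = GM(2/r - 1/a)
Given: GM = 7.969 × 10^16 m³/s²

Convert to SI: a = 500 Mm = 5e+08 m; r = 150 Mm = 1.5e+08 m.
Vis-viva: v = √(GM · (2/r − 1/a)).
2/r − 1/a = 2/1.5e+08 − 1/5e+08 = 1.13333e-08 m⁻¹.
v = √(7.969e+16 · 1.13333e-08) m/s ≈ 3.005e+04 m/s = 30.05 km/s.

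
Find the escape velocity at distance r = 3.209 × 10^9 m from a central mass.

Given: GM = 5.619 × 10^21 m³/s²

Escape velocity comes from setting total energy to zero: ½v² − GM/r = 0 ⇒ v_esc = √(2GM / r).
v_esc = √(2 · 5.619e+21 / 3.209e+09) m/s ≈ 1.871e+06 m/s = 1871 km/s.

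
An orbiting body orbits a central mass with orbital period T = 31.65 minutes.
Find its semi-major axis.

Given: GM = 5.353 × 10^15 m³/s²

Convert to SI: T = 31.65 minutes = 1899 s.
Invert Kepler's third law: a = (GM · T² / (4π²))^(1/3).
Substituting T = 1899 s and GM = 5.353e+15 m³/s²:
a = (5.353e+15 · (1899)² / (4π²))^(1/3) m
a ≈ 7.878e+06 m = 7.878 Mm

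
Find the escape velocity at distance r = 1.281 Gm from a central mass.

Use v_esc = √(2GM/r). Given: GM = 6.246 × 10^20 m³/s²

Convert to SI: r = 1.281 Gm = 1.281e+09 m.
Escape velocity comes from setting total energy to zero: ½v² − GM/r = 0 ⇒ v_esc = √(2GM / r).
v_esc = √(2 · 6.246e+20 / 1.281e+09) m/s ≈ 9.875e+05 m/s = 987.5 km/s.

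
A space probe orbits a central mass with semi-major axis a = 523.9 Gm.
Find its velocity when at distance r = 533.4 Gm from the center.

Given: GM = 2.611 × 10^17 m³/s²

Convert to SI: a = 523.9 Gm = 5.239e+11 m; r = 533.4 Gm = 5.334e+11 m.
Vis-viva: v = √(GM · (2/r − 1/a)).
2/r − 1/a = 2/5.334e+11 − 1/5.239e+11 = 1.84077e-12 m⁻¹.
v = √(2.611e+17 · 1.84077e-12) m/s ≈ 693.3 m/s = 693.3 m/s.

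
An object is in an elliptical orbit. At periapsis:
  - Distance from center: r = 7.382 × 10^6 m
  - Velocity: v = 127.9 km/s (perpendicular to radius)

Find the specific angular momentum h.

Convert to SI: v = 127.9 km/s = 127900 m/s.
With v perpendicular to r, h = r · v.
h = 7.382e+06 · 127900 m²/s ≈ 9.442e+11 m²/s.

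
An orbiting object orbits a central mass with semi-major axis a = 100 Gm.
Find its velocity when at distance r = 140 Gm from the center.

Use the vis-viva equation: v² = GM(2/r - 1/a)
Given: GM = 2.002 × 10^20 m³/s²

Convert to SI: a = 100 Gm = 1e+11 m; r = 140 Gm = 1.4e+11 m.
Vis-viva: v = √(GM · (2/r − 1/a)).
2/r − 1/a = 2/1.4e+11 − 1/1e+11 = 4.28571e-12 m⁻¹.
v = √(2.002e+20 · 4.28571e-12) m/s ≈ 2.929e+04 m/s = 29.29 km/s.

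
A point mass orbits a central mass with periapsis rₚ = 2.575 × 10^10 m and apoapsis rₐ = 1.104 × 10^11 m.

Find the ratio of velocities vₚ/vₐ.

Conservation of angular momentum gives rₚvₚ = rₐvₐ, so vₚ/vₐ = rₐ/rₚ.
vₚ/vₐ = 1.104e+11 / 2.575e+10 ≈ 4.287.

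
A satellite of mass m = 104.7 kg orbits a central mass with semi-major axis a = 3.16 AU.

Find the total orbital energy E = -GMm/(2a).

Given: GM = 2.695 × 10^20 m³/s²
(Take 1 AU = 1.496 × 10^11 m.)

Convert to SI: a = 3.16 AU = 4.72736e+11 m.
E = −GMm / (2a).
E = −2.695e+20 · 104.7 / (2 · 4.72736e+11) J ≈ -2.984e+10 J = -29.84 GJ.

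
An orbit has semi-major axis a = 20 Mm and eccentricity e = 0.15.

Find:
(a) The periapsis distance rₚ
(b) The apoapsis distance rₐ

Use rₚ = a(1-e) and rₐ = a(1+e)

Convert to SI: a = 20 Mm = 2e+07 m.
(a) rₚ = a(1 − e) = 2e+07 · (1 − 0.15) = 2e+07 · 0.85 ≈ 1.7e+07 m = 17 Mm.
(b) rₐ = a(1 + e) = 2e+07 · (1 + 0.15) = 2e+07 · 1.15 ≈ 2.3e+07 m = 23 Mm.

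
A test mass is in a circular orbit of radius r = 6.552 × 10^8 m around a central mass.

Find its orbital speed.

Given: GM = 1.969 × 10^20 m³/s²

For a circular orbit, gravity supplies the centripetal force, so v = √(GM / r).
v = √(1.969e+20 / 6.552e+08) m/s ≈ 5.482e+05 m/s = 548.2 km/s.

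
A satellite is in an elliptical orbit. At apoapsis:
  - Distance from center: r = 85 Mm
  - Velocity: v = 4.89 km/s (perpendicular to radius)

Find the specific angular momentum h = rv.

Convert to SI: r = 85 Mm = 8.5e+07 m; v = 4.89 km/s = 4890 m/s.
With v perpendicular to r, h = r · v.
h = 8.5e+07 · 4890 m²/s ≈ 4.156e+11 m²/s.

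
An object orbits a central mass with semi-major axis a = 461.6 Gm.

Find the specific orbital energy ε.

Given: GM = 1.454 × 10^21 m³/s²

Convert to SI: a = 461.6 Gm = 4.616e+11 m.
ε = −GM / (2a).
ε = −1.454e+21 / (2 · 4.616e+11) J/kg ≈ -1.575e+09 J/kg = -1.575 GJ/kg.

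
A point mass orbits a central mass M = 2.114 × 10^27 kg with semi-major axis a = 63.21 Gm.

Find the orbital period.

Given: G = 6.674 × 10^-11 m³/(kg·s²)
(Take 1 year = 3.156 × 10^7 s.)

Convert to SI: a = 63.21 Gm = 6.321e+10 m.
GM = G · M = 6.674e-11 · 2.114e+27 = 1.41088e+17 m³/s².
Kepler's third law: T = 2π √(a³ / GM).
Substituting a = 6.321e+10 m and GM = 1.41088e+17 m³/s²:
T = 2π √((6.321e+10)³ / 1.41088e+17) s
T ≈ 2.658e+08 s = 8.423 years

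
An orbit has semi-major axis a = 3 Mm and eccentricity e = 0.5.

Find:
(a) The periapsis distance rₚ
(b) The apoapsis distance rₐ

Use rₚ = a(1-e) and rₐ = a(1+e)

Convert to SI: a = 3 Mm = 3e+06 m.
(a) rₚ = a(1 − e) = 3e+06 · (1 − 0.5) = 3e+06 · 0.5 ≈ 1.5e+06 m = 1.5 Mm.
(b) rₐ = a(1 + e) = 3e+06 · (1 + 0.5) = 3e+06 · 1.5 ≈ 4.5e+06 m = 4.5 Mm.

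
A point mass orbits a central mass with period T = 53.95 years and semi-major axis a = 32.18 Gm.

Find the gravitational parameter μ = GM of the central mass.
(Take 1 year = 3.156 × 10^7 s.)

Convert to SI: T = 53.95 years = 1.70266e+09 s; a = 32.18 Gm = 3.218e+10 m.
GM = 4π² · a³ / T².
GM = 4π² · (3.218e+10)³ / (1.70266e+09)² m³/s² ≈ 4.538e+14 m³/s² = 4.538 × 10^14 m³/s².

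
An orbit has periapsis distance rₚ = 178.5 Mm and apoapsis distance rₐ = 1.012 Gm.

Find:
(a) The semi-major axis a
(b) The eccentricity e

Convert to SI: rₚ = 178.5 Mm = 1.785e+08 m; rₐ = 1.012 Gm = 1.012e+09 m.
(a) a = (rₚ + rₐ) / 2 = (1.785e+08 + 1.012e+09) / 2 ≈ 5.952e+08 m = 595.2 Mm.
(b) e = (rₐ − rₚ) / (rₐ + rₚ) = (1.012e+09 − 1.785e+08) / (1.012e+09 + 1.785e+08) ≈ 0.7001.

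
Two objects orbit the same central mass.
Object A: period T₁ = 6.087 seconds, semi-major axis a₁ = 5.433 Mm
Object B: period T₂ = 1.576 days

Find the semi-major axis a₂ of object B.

Convert to SI: a₁ = 5.433 Mm = 5.433e+06 m; T₂ = 1.576 days = 136166 s.
Kepler's third law: (T₁/T₂)² = (a₁/a₂)³ ⇒ a₂ = a₁ · (T₂/T₁)^(2/3).
T₂/T₁ = 136166 / 6.087 = 22370.
a₂ = 5.433e+06 · (22370)^(2/3) m ≈ 4.313e+09 m = 4.313 Gm.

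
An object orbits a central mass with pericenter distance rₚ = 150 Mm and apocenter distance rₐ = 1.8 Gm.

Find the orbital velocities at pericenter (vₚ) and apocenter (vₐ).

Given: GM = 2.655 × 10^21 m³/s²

Convert to SI: rₚ = 150 Mm = 1.5e+08 m; rₐ = 1.8 Gm = 1.8e+09 m.
Use the vis-viva equation v² = GM(2/r − 1/a) with a = (rₚ + rₐ)/2 = (1.5e+08 + 1.8e+09)/2 = 9.75e+08 m.
vₚ = √(GM · (2/rₚ − 1/a)) = √(2.655e+21 · (2/1.5e+08 − 1/9.75e+08)) m/s ≈ 5.716e+06 m/s = 5716 km/s.
vₐ = √(GM · (2/rₐ − 1/a)) = √(2.655e+21 · (2/1.8e+09 − 1/9.75e+08)) m/s ≈ 4.764e+05 m/s = 476.4 km/s.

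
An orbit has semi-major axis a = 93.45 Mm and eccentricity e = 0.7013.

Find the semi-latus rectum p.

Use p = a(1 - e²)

Convert to SI: a = 93.45 Mm = 9.345e+07 m.
p = a (1 − e²).
p = 9.345e+07 · (1 − (0.7013)²) = 9.345e+07 · 0.508178 ≈ 4.749e+07 m = 47.49 Mm.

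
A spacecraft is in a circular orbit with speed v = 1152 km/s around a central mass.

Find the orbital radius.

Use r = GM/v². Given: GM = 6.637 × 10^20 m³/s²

Convert to SI: v = 1152 km/s = 1.152e+06 m/s.
For a circular orbit, v² = GM / r, so r = GM / v².
r = 6.637e+20 / (1.152e+06)² m ≈ 5.001e+08 m = 500.1 Mm.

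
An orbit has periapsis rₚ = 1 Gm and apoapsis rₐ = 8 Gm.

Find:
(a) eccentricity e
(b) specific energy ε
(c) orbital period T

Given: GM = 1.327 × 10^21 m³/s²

Convert to SI: rₚ = 1 Gm = 1e+09 m; rₐ = 8 Gm = 8e+09 m.
(a) e = (rₐ − rₚ)/(rₐ + rₚ) = (8e+09 − 1e+09)/(8e+09 + 1e+09) ≈ 0.7778
(b) With a = (rₚ + rₐ)/2 = 4.5e+09 m, ε = −GM/(2a) = −1.327e+21/(2 · 4.5e+09) J/kg ≈ -1.474e+11 J/kg
(c) With a = (rₚ + rₐ)/2 = 4.5e+09 m, T = 2π √(a³/GM) = 2π √((4.5e+09)³/1.327e+21) s ≈ 5.207e+04 s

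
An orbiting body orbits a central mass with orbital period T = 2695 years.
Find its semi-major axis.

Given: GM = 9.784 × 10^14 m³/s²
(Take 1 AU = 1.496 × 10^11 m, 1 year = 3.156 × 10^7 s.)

Convert to SI: T = 2695 years = 8.50542e+10 s.
Invert Kepler's third law: a = (GM · T² / (4π²))^(1/3).
Substituting T = 8.50542e+10 s and GM = 9.784e+14 m³/s²:
a = (9.784e+14 · (8.50542e+10)² / (4π²))^(1/3) m
a ≈ 5.639e+11 m = 3.769 AU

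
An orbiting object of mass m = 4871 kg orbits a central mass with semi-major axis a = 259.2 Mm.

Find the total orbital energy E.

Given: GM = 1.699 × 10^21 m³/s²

Convert to SI: a = 259.2 Mm = 2.592e+08 m.
E = −GMm / (2a).
E = −1.699e+21 · 4871 / (2 · 2.592e+08) J ≈ -1.596e+16 J = -15.96 PJ.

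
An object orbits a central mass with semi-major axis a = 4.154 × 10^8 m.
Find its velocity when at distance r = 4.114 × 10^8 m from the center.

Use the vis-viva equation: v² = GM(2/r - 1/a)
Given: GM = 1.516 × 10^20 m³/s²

Vis-viva: v = √(GM · (2/r − 1/a)).
2/r − 1/a = 2/4.114e+08 − 1/4.154e+08 = 2.45413e-09 m⁻¹.
v = √(1.516e+20 · 2.45413e-09) m/s ≈ 6.1e+05 m/s = 610 km/s.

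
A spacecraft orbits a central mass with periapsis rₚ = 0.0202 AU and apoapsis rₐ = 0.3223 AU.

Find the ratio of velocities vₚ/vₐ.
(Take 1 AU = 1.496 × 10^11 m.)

Convert to SI: rₚ = 0.0202 AU = 3.02192e+09 m; rₐ = 0.3223 AU = 4.82161e+10 m.
Conservation of angular momentum gives rₚvₚ = rₐvₐ, so vₚ/vₐ = rₐ/rₚ.
vₚ/vₐ = 4.82161e+10 / 3.02192e+09 ≈ 15.96.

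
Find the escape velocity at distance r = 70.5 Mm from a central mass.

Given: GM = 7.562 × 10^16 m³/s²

Convert to SI: r = 70.5 Mm = 7.05e+07 m.
Escape velocity comes from setting total energy to zero: ½v² − GM/r = 0 ⇒ v_esc = √(2GM / r).
v_esc = √(2 · 7.562e+16 / 7.05e+07) m/s ≈ 4.632e+04 m/s = 46.32 km/s.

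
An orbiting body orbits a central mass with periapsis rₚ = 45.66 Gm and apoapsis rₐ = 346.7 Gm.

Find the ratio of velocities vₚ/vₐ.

Convert to SI: rₚ = 45.66 Gm = 4.566e+10 m; rₐ = 346.7 Gm = 3.467e+11 m.
Conservation of angular momentum gives rₚvₚ = rₐvₐ, so vₚ/vₐ = rₐ/rₚ.
vₚ/vₐ = 3.467e+11 / 4.566e+10 ≈ 7.593.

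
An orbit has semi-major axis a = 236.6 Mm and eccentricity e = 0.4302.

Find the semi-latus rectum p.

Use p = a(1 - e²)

Convert to SI: a = 236.6 Mm = 2.366e+08 m.
p = a (1 − e²).
p = 2.366e+08 · (1 − (0.4302)²) = 2.366e+08 · 0.814928 ≈ 1.928e+08 m = 192.8 Mm.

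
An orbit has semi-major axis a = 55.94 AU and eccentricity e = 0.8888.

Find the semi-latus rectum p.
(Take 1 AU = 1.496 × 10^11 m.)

Convert to SI: a = 55.94 AU = 8.36862e+12 m.
p = a (1 − e²).
p = 8.36862e+12 · (1 − (0.8888)²) = 8.36862e+12 · 0.210035 ≈ 1.758e+12 m = 11.75 AU.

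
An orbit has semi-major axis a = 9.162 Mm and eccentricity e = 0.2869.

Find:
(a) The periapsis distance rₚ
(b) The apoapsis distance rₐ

Convert to SI: a = 9.162 Mm = 9.162e+06 m.
(a) rₚ = a(1 − e) = 9.162e+06 · (1 − 0.2869) = 9.162e+06 · 0.7131 ≈ 6.533e+06 m = 6.533 Mm.
(b) rₐ = a(1 + e) = 9.162e+06 · (1 + 0.2869) = 9.162e+06 · 1.2869 ≈ 1.179e+07 m = 11.79 Mm.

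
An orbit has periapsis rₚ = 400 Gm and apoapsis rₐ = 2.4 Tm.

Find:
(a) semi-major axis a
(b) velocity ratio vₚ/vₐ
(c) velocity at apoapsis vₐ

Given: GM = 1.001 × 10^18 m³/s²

Convert to SI: rₚ = 400 Gm = 4e+11 m; rₐ = 2.4 Tm = 2.4e+12 m.
(a) a = (rₚ + rₐ)/2 = (4e+11 + 2.4e+12)/2 ≈ 1.4e+12 m
(b) Conservation of angular momentum (rₚvₚ = rₐvₐ) gives vₚ/vₐ = rₐ/rₚ = 2.4e+12/4e+11 ≈ 6
(c) With a = (rₚ + rₐ)/2 = 1.4e+12 m, vₐ = √(GM (2/rₐ − 1/a)) = √(1.001e+18 · (2/2.4e+12 − 1/1.4e+12)) m/s ≈ 345.2 m/s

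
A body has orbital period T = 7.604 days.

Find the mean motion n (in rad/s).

Convert to SI: T = 7.604 days = 656986 s.
n = 2π / T.
n = 2π / 656986 s ≈ 9.564e-06 rad/s.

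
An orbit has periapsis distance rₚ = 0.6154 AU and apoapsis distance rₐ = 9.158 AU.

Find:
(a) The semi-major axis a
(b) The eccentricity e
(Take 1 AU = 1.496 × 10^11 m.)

Convert to SI: rₚ = 0.6154 AU = 9.20638e+10 m; rₐ = 9.158 AU = 1.37004e+12 m.
(a) a = (rₚ + rₐ) / 2 = (9.20638e+10 + 1.37004e+12) / 2 ≈ 7.311e+11 m = 4.887 AU.
(b) e = (rₐ − rₚ) / (rₐ + rₚ) = (1.37004e+12 − 9.20638e+10) / (1.37004e+12 + 9.20638e+10) ≈ 0.8741.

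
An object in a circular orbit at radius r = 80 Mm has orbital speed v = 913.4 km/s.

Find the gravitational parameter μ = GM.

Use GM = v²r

Convert to SI: r = 80 Mm = 8e+07 m; v = 913.4 km/s = 913400 m/s.
For a circular orbit v² = GM/r, so GM = v² · r.
GM = (913400)² · 8e+07 m³/s² ≈ 6.674e+19 m³/s² = 6.674 × 10^19 m³/s².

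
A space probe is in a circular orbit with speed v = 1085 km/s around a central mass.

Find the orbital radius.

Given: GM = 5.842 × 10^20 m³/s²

Convert to SI: v = 1085 km/s = 1.085e+06 m/s.
For a circular orbit, v² = GM / r, so r = GM / v².
r = 5.842e+20 / (1.085e+06)² m ≈ 4.963e+08 m = 4.963 × 10^8 m.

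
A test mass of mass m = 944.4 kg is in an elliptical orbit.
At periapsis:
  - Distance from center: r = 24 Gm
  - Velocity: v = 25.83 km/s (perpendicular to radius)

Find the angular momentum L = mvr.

Convert to SI: r = 24 Gm = 2.4e+10 m; v = 25.83 km/s = 25830 m/s.
Since v is perpendicular to r, L = m · v · r.
L = 944.4 · 25830 · 2.4e+10 kg·m²/s ≈ 5.855e+17 kg·m²/s.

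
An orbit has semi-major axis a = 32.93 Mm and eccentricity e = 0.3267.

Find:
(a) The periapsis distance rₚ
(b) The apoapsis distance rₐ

Convert to SI: a = 32.93 Mm = 3.293e+07 m.
(a) rₚ = a(1 − e) = 3.293e+07 · (1 − 0.3267) = 3.293e+07 · 0.6733 ≈ 2.217e+07 m = 22.17 Mm.
(b) rₐ = a(1 + e) = 3.293e+07 · (1 + 0.3267) = 3.293e+07 · 1.3267 ≈ 4.369e+07 m = 43.69 Mm.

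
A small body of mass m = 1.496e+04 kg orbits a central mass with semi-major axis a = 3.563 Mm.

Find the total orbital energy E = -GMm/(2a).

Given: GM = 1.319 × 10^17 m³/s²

Convert to SI: a = 3.563 Mm = 3.563e+06 m.
E = −GMm / (2a).
E = −1.319e+17 · 1.496e+04 / (2 · 3.563e+06) J ≈ -2.769e+14 J = -276.9 TJ.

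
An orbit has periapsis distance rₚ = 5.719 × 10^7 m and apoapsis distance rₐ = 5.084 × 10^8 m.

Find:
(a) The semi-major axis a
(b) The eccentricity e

(a) a = (rₚ + rₐ) / 2 = (5.719e+07 + 5.084e+08) / 2 ≈ 2.828e+08 m = 2.828 × 10^8 m.
(b) e = (rₐ − rₚ) / (rₐ + rₚ) = (5.084e+08 − 5.719e+07) / (5.084e+08 + 5.719e+07) ≈ 0.7978.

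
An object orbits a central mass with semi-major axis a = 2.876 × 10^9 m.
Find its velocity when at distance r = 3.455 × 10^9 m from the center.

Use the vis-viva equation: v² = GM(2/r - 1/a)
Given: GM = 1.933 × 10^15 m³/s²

Vis-viva: v = √(GM · (2/r − 1/a)).
2/r − 1/a = 2/3.455e+09 − 1/2.876e+09 = 2.31166e-10 m⁻¹.
v = √(1.933e+15 · 2.31166e-10) m/s ≈ 668.5 m/s = 668.5 m/s.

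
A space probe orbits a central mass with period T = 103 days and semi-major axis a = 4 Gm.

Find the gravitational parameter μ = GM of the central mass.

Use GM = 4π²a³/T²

Convert to SI: T = 103 days = 8.8992e+06 s; a = 4 Gm = 4e+09 m.
GM = 4π² · a³ / T².
GM = 4π² · (4e+09)³ / (8.8992e+06)² m³/s² ≈ 3.19e+16 m³/s² = 3.19 × 10^16 m³/s².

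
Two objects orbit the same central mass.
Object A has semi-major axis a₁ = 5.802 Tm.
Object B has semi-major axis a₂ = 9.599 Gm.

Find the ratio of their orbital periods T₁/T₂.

Convert to SI: a₁ = 5.802 Tm = 5.802e+12 m; a₂ = 9.599 Gm = 9.599e+09 m.
From Kepler's third law, (T₁/T₂)² = (a₁/a₂)³, so T₁/T₂ = (a₁/a₂)^(3/2).
a₁/a₂ = 5.802e+12 / 9.599e+09 = 604.438.
T₁/T₂ = (604.438)^(3/2) ≈ 1.486e+04.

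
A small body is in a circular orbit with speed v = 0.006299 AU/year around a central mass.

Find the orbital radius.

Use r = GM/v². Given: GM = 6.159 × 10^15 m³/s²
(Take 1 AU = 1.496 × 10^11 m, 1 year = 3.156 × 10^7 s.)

Convert to SI: v = 0.006299 AU/year = 29.8584 m/s.
For a circular orbit, v² = GM / r, so r = GM / v².
r = 6.159e+15 / (29.8584)² m ≈ 6.908e+12 m = 46.18 AU.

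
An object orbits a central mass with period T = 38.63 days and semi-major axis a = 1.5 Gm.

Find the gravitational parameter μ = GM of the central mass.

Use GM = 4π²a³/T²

Convert to SI: T = 38.63 days = 3.33763e+06 s; a = 1.5 Gm = 1.5e+09 m.
GM = 4π² · a³ / T².
GM = 4π² · (1.5e+09)³ / (3.33763e+06)² m³/s² ≈ 1.196e+16 m³/s² = 1.196 × 10^16 m³/s².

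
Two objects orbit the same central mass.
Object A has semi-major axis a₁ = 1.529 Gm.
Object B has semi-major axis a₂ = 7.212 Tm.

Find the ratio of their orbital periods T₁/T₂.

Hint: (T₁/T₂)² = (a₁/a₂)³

Convert to SI: a₁ = 1.529 Gm = 1.529e+09 m; a₂ = 7.212 Tm = 7.212e+12 m.
From Kepler's third law, (T₁/T₂)² = (a₁/a₂)³, so T₁/T₂ = (a₁/a₂)^(3/2).
a₁/a₂ = 1.529e+09 / 7.212e+12 = 0.000212008.
T₁/T₂ = (0.000212008)^(3/2) ≈ 3.087e-06.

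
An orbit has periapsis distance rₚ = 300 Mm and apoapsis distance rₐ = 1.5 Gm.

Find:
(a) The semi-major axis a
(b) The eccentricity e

Convert to SI: rₚ = 300 Mm = 3e+08 m; rₐ = 1.5 Gm = 1.5e+09 m.
(a) a = (rₚ + rₐ) / 2 = (3e+08 + 1.5e+09) / 2 ≈ 9e+08 m = 900 Mm.
(b) e = (rₐ − rₚ) / (rₐ + rₚ) = (1.5e+09 − 3e+08) / (1.5e+09 + 3e+08) ≈ 0.6667.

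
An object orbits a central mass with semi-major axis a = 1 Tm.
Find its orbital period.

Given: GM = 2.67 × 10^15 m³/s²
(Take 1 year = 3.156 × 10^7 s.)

Convert to SI: a = 1 Tm = 1e+12 m.
Kepler's third law: T = 2π √(a³ / GM).
Substituting a = 1e+12 m and GM = 2.67e+15 m³/s²:
T = 2π √((1e+12)³ / 2.67e+15) s
T ≈ 1.216e+11 s = 3853 years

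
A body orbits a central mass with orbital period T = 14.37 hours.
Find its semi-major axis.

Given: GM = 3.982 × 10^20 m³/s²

Convert to SI: T = 14.37 hours = 51732 s.
Invert Kepler's third law: a = (GM · T² / (4π²))^(1/3).
Substituting T = 51732 s and GM = 3.982e+20 m³/s²:
a = (3.982e+20 · (51732)² / (4π²))^(1/3) m
a ≈ 3e+09 m = 3 Gm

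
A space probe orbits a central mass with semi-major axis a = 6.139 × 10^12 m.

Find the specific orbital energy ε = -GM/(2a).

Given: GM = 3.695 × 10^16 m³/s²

ε = −GM / (2a).
ε = −3.695e+16 / (2 · 6.139e+12) J/kg ≈ -3009 J/kg = -3.009 kJ/kg.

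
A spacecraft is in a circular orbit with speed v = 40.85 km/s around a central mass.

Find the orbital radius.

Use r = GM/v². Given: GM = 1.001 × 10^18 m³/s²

Convert to SI: v = 40.85 km/s = 40850 m/s.
For a circular orbit, v² = GM / r, so r = GM / v².
r = 1.001e+18 / (40850)² m ≈ 5.999e+08 m = 599.9 Mm.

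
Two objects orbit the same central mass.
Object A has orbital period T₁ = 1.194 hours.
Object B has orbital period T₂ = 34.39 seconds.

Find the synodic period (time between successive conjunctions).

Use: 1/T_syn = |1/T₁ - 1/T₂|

Convert to SI: T₁ = 1.194 hours = 4298.4 s.
T_syn = |T₁ · T₂ / (T₁ − T₂)|.
T_syn = |4298.4 · 34.39 / (4298.4 − 34.39)| s ≈ 34.67 s = 34.67 seconds.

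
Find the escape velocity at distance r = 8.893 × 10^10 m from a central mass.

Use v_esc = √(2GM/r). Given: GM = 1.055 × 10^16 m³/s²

Escape velocity comes from setting total energy to zero: ½v² − GM/r = 0 ⇒ v_esc = √(2GM / r).
v_esc = √(2 · 1.055e+16 / 8.893e+10) m/s ≈ 487.1 m/s = 487.1 m/s.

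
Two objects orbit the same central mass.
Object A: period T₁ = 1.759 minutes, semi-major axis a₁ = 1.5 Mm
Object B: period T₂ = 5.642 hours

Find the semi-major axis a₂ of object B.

Convert to SI: T₁ = 1.759 minutes = 105.54 s; a₁ = 1.5 Mm = 1.5e+06 m; T₂ = 5.642 hours = 20311.2 s.
Kepler's third law: (T₁/T₂)² = (a₁/a₂)³ ⇒ a₂ = a₁ · (T₂/T₁)^(2/3).
T₂/T₁ = 20311.2 / 105.54 = 192.45.
a₂ = 1.5e+06 · (192.45)^(2/3) m ≈ 5e+07 m = 50 Mm.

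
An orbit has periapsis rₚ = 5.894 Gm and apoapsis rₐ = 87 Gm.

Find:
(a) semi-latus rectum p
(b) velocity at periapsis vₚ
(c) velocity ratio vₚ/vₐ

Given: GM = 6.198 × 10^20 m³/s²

Convert to SI: rₚ = 5.894 Gm = 5.894e+09 m; rₐ = 87 Gm = 8.7e+10 m.
(a) From a = (rₚ + rₐ)/2 = 4.6447e+10 m and e = (rₐ − rₚ)/(rₐ + rₚ) = 0.873103, p = a(1 − e²) = 4.6447e+10 · (1 − (0.873103)²) ≈ 1.104e+10 m
(b) With a = (rₚ + rₐ)/2 = 4.6447e+10 m, vₚ = √(GM (2/rₚ − 1/a)) = √(6.198e+20 · (2/5.894e+09 − 1/4.6447e+10)) m/s ≈ 4.438e+05 m/s
(c) Conservation of angular momentum (rₚvₚ = rₐvₐ) gives vₚ/vₐ = rₐ/rₚ = 8.7e+10/5.894e+09 ≈ 14.76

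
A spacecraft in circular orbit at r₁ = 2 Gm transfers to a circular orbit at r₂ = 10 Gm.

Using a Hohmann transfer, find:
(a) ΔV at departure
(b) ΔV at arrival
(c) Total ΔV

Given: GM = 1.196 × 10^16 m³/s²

Convert to SI: r₁ = 2 Gm = 2e+09 m; r₂ = 10 Gm = 1e+10 m.
Transfer semi-major axis: a_t = (r₁ + r₂)/2 = (2e+09 + 1e+10)/2 = 6e+09 m.
Circular speeds: v₁ = √(GM/r₁) = 2445.4 m/s, v₂ = √(GM/r₂) = 1093.62 m/s.
Transfer speeds (vis-viva v² = GM(2/r − 1/a_t)): v₁ᵗ = 3157 m/s, v₂ᵗ = 631.401 m/s.
(a) ΔV₁ = |v₁ᵗ − v₁| ≈ 711.6 m/s = 711.6 m/s.
(b) ΔV₂ = |v₂ − v₂ᵗ| ≈ 462.2 m/s = 462.2 m/s.
(c) ΔV_total = ΔV₁ + ΔV₂ ≈ 1174 m/s = 1.174 km/s.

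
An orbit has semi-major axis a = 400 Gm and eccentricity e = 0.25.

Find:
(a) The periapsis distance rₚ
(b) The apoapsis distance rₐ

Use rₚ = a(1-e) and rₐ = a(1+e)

Convert to SI: a = 400 Gm = 4e+11 m.
(a) rₚ = a(1 − e) = 4e+11 · (1 − 0.25) = 4e+11 · 0.75 ≈ 3e+11 m = 300 Gm.
(b) rₐ = a(1 + e) = 4e+11 · (1 + 0.25) = 4e+11 · 1.25 ≈ 5e+11 m = 500 Gm.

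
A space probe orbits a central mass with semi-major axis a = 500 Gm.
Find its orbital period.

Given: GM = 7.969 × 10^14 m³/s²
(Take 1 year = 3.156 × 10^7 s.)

Convert to SI: a = 500 Gm = 5e+11 m.
Kepler's third law: T = 2π √(a³ / GM).
Substituting a = 5e+11 m and GM = 7.969e+14 m³/s²:
T = 2π √((5e+11)³ / 7.969e+14) s
T ≈ 7.869e+10 s = 2493 years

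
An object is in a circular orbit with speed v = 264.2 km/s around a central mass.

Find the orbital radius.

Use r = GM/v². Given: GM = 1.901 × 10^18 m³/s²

Convert to SI: v = 264.2 km/s = 264200 m/s.
For a circular orbit, v² = GM / r, so r = GM / v².
r = 1.901e+18 / (264200)² m ≈ 2.723e+07 m = 27.23 Mm.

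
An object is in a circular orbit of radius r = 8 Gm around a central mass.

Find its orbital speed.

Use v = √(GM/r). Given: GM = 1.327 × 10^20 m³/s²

Convert to SI: r = 8 Gm = 8e+09 m.
For a circular orbit, gravity supplies the centripetal force, so v = √(GM / r).
v = √(1.327e+20 / 8e+09) m/s ≈ 1.288e+05 m/s = 128.8 km/s.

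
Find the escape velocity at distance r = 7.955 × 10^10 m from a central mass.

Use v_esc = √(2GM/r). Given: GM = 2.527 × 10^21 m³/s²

Escape velocity comes from setting total energy to zero: ½v² − GM/r = 0 ⇒ v_esc = √(2GM / r).
v_esc = √(2 · 2.527e+21 / 7.955e+10) m/s ≈ 2.521e+05 m/s = 252.1 km/s.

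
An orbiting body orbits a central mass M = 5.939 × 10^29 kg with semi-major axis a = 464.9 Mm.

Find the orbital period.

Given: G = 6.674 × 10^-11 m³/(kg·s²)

Convert to SI: a = 464.9 Mm = 4.649e+08 m.
GM = G · M = 6.674e-11 · 5.939e+29 = 3.96369e+19 m³/s².
Kepler's third law: T = 2π √(a³ / GM).
Substituting a = 4.649e+08 m and GM = 3.96369e+19 m³/s²:
T = 2π √((4.649e+08)³ / 3.96369e+19) s
T ≈ 1e+04 s = 2.779 hours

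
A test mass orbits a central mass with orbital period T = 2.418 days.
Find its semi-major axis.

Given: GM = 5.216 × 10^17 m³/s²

Convert to SI: T = 2.418 days = 208915 s.
Invert Kepler's third law: a = (GM · T² / (4π²))^(1/3).
Substituting T = 208915 s and GM = 5.216e+17 m³/s²:
a = (5.216e+17 · (208915)² / (4π²))^(1/3) m
a ≈ 8.323e+08 m = 832.3 Mm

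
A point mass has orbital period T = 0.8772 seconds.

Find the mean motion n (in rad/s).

n = 2π / T.
n = 2π / 0.8772 s ≈ 7.163 rad/s.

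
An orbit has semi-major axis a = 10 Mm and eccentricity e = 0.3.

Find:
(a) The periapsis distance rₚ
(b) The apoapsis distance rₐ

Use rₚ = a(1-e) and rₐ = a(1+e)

Convert to SI: a = 10 Mm = 1e+07 m.
(a) rₚ = a(1 − e) = 1e+07 · (1 − 0.3) = 1e+07 · 0.7 ≈ 7e+06 m = 7 Mm.
(b) rₐ = a(1 + e) = 1e+07 · (1 + 0.3) = 1e+07 · 1.3 ≈ 1.3e+07 m = 13 Mm.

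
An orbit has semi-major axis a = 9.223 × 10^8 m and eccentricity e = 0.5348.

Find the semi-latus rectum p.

p = a (1 − e²).
p = 9.223e+08 · (1 − (0.5348)²) = 9.223e+08 · 0.713989 ≈ 6.585e+08 m = 6.585 × 10^8 m.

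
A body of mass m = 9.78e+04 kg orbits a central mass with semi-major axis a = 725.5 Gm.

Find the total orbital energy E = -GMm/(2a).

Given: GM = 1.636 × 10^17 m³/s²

Convert to SI: a = 725.5 Gm = 7.255e+11 m.
E = −GMm / (2a).
E = −1.636e+17 · 9.78e+04 / (2 · 7.255e+11) J ≈ -1.103e+10 J = -11.03 GJ.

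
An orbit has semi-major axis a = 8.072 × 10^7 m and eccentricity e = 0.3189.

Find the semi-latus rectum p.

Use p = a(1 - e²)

p = a (1 − e²).
p = 8.072e+07 · (1 − (0.3189)²) = 8.072e+07 · 0.898303 ≈ 7.251e+07 m = 7.251 × 10^7 m.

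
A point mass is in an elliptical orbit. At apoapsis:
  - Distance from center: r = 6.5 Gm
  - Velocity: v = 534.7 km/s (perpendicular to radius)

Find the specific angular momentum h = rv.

Convert to SI: r = 6.5 Gm = 6.5e+09 m; v = 534.7 km/s = 534700 m/s.
With v perpendicular to r, h = r · v.
h = 6.5e+09 · 534700 m²/s ≈ 3.476e+15 m²/s.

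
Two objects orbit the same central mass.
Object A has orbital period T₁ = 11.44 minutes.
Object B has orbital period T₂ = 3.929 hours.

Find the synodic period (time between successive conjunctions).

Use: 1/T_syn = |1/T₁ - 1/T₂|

Convert to SI: T₁ = 11.44 minutes = 686.4 s; T₂ = 3.929 hours = 14144.4 s.
T_syn = |T₁ · T₂ / (T₁ − T₂)|.
T_syn = |686.4 · 14144.4 / (686.4 − 14144.4)| s ≈ 721.4 s = 12.02 minutes.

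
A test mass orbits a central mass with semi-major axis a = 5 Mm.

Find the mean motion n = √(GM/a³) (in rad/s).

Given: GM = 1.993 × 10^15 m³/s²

Convert to SI: a = 5 Mm = 5e+06 m.
n = √(GM / a³).
n = √(1.993e+15 / (5e+06)³) rad/s ≈ 0.003993 rad/s.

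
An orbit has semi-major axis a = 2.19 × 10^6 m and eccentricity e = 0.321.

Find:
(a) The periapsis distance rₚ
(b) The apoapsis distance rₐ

(a) rₚ = a(1 − e) = 2.19e+06 · (1 − 0.321) = 2.19e+06 · 0.679 ≈ 1.487e+06 m = 1.487 × 10^6 m.
(b) rₐ = a(1 + e) = 2.19e+06 · (1 + 0.321) = 2.19e+06 · 1.321 ≈ 2.893e+06 m = 2.893 × 10^6 m.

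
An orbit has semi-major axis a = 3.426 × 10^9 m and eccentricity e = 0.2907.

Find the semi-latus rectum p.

p = a (1 − e²).
p = 3.426e+09 · (1 − (0.2907)²) = 3.426e+09 · 0.915494 ≈ 3.136e+09 m = 3.136 × 10^9 m.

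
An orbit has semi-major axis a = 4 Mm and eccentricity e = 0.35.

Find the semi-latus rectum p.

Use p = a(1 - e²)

Convert to SI: a = 4 Mm = 4e+06 m.
p = a (1 − e²).
p = 4e+06 · (1 − (0.35)²) = 4e+06 · 0.8775 ≈ 3.51e+06 m = 3.51 Mm.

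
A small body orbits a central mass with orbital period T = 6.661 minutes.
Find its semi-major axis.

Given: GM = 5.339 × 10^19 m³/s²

Convert to SI: T = 6.661 minutes = 399.66 s.
Invert Kepler's third law: a = (GM · T² / (4π²))^(1/3).
Substituting T = 399.66 s and GM = 5.339e+19 m³/s²:
a = (5.339e+19 · (399.66)² / (4π²))^(1/3) m
a ≈ 6e+07 m = 60 Mm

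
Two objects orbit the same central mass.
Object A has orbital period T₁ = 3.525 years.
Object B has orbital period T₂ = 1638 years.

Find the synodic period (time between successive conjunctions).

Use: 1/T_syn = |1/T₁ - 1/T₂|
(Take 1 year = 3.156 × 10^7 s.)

Convert to SI: T₁ = 3.525 years = 1.11249e+08 s; T₂ = 1638 years = 5.16953e+10 s.
T_syn = |T₁ · T₂ / (T₁ − T₂)|.
T_syn = |1.11249e+08 · 5.16953e+10 / (1.11249e+08 − 5.16953e+10)| s ≈ 1.115e+08 s = 3.533 years.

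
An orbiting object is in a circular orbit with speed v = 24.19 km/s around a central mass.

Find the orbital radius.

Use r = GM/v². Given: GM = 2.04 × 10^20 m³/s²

Convert to SI: v = 24.19 km/s = 24190 m/s.
For a circular orbit, v² = GM / r, so r = GM / v².
r = 2.04e+20 / (24190)² m ≈ 3.486e+11 m = 3.486 × 10^11 m.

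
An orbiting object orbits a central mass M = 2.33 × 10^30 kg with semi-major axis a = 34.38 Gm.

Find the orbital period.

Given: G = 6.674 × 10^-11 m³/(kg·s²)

Convert to SI: a = 34.38 Gm = 3.438e+10 m.
GM = G · M = 6.674e-11 · 2.33e+30 = 1.55504e+20 m³/s².
Kepler's third law: T = 2π √(a³ / GM).
Substituting a = 3.438e+10 m and GM = 1.55504e+20 m³/s²:
T = 2π √((3.438e+10)³ / 1.55504e+20) s
T ≈ 3.212e+06 s = 37.18 days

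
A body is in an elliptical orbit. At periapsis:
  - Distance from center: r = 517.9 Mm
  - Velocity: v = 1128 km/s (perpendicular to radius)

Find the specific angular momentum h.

Convert to SI: r = 517.9 Mm = 5.179e+08 m; v = 1128 km/s = 1.128e+06 m/s.
With v perpendicular to r, h = r · v.
h = 5.179e+08 · 1.128e+06 m²/s ≈ 5.842e+14 m²/s.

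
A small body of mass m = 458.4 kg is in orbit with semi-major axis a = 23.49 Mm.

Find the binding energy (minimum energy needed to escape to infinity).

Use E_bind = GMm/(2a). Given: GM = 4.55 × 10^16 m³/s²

Convert to SI: a = 23.49 Mm = 2.349e+07 m.
Total orbital energy is E = −GMm/(2a); binding energy is E_bind = −E = GMm/(2a).
E_bind = 4.55e+16 · 458.4 / (2 · 2.349e+07) J ≈ 4.44e+11 J = 444 GJ.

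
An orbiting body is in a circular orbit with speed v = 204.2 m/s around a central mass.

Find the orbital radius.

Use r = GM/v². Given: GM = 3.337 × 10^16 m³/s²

For a circular orbit, v² = GM / r, so r = GM / v².
r = 3.337e+16 / (204.2)² m ≈ 8.003e+11 m = 800.3 Gm.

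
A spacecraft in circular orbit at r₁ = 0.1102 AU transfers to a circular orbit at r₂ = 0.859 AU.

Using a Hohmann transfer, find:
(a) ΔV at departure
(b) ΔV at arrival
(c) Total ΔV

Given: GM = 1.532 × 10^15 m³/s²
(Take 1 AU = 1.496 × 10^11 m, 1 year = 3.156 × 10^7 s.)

Convert to SI: r₁ = 0.1102 AU = 1.64859e+10 m; r₂ = 0.859 AU = 1.28506e+11 m.
Transfer semi-major axis: a_t = (r₁ + r₂)/2 = (1.64859e+10 + 1.28506e+11)/2 = 7.24962e+10 m.
Circular speeds: v₁ = √(GM/r₁) = 304.841 m/s, v₂ = √(GM/r₂) = 109.186 m/s.
Transfer speeds (vis-viva v² = GM(2/r − 1/a_t)): v₁ᵗ = 405.861 m/s, v₂ᵗ = 52.0674 m/s.
(a) ΔV₁ = |v₁ᵗ − v₁| ≈ 101 m/s = 0.02131 AU/year.
(b) ΔV₂ = |v₂ − v₂ᵗ| ≈ 57.12 m/s = 0.01205 AU/year.
(c) ΔV_total = ΔV₁ + ΔV₂ ≈ 158.1 m/s = 0.03336 AU/year.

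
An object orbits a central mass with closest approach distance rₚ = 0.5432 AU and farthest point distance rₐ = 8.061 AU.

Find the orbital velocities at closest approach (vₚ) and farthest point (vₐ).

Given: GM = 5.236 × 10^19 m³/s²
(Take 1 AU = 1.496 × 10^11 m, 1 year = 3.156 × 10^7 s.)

Convert to SI: rₚ = 0.5432 AU = 8.12627e+10 m; rₐ = 8.061 AU = 1.20593e+12 m.
Use the vis-viva equation v² = GM(2/r − 1/a) with a = (rₚ + rₐ)/2 = (8.12627e+10 + 1.20593e+12)/2 = 6.43594e+11 m.
vₚ = √(GM · (2/rₚ − 1/a)) = √(5.236e+19 · (2/8.12627e+10 − 1/6.43594e+11)) m/s ≈ 3.475e+04 m/s = 7.33 AU/year.
vₐ = √(GM · (2/rₐ − 1/a)) = √(5.236e+19 · (2/1.20593e+12 − 1/6.43594e+11)) m/s ≈ 2341 m/s = 0.494 AU/year.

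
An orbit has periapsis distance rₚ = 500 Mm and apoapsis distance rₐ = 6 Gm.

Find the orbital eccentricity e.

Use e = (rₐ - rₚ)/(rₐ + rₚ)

Convert to SI: rₚ = 500 Mm = 5e+08 m; rₐ = 6 Gm = 6e+09 m.
e = (rₐ − rₚ) / (rₐ + rₚ).
e = (6e+09 − 5e+08) / (6e+09 + 5e+08) = 5.5e+09 / 6.5e+09 ≈ 0.8462.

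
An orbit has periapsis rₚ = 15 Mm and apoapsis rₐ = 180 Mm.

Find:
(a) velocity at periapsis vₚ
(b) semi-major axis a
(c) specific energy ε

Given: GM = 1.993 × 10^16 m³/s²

Convert to SI: rₚ = 15 Mm = 1.5e+07 m; rₐ = 180 Mm = 1.8e+08 m.
(a) With a = (rₚ + rₐ)/2 = 9.75e+07 m, vₚ = √(GM (2/rₚ − 1/a)) = √(1.993e+16 · (2/1.5e+07 − 1/9.75e+07)) m/s ≈ 4.953e+04 m/s
(b) a = (rₚ + rₐ)/2 = (1.5e+07 + 1.8e+08)/2 ≈ 9.75e+07 m
(c) With a = (rₚ + rₐ)/2 = 9.75e+07 m, ε = −GM/(2a) = −1.993e+16/(2 · 9.75e+07) J/kg ≈ -1.022e+08 J/kg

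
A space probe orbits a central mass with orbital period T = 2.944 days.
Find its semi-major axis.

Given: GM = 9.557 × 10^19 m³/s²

Convert to SI: T = 2.944 days = 254362 s.
Invert Kepler's third law: a = (GM · T² / (4π²))^(1/3).
Substituting T = 254362 s and GM = 9.557e+19 m³/s²:
a = (9.557e+19 · (254362)² / (4π²))^(1/3) m
a ≈ 5.39e+09 m = 5.39 Gm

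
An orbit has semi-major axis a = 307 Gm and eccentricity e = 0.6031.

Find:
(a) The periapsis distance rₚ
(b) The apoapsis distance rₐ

Convert to SI: a = 307 Gm = 3.07e+11 m.
(a) rₚ = a(1 − e) = 3.07e+11 · (1 − 0.6031) = 3.07e+11 · 0.3969 ≈ 1.218e+11 m = 121.8 Gm.
(b) rₐ = a(1 + e) = 3.07e+11 · (1 + 0.6031) = 3.07e+11 · 1.6031 ≈ 4.922e+11 m = 492.2 Gm.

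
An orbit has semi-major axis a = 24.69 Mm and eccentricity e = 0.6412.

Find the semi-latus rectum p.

Convert to SI: a = 24.69 Mm = 2.469e+07 m.
p = a (1 − e²).
p = 2.469e+07 · (1 − (0.6412)²) = 2.469e+07 · 0.588863 ≈ 1.454e+07 m = 14.54 Mm.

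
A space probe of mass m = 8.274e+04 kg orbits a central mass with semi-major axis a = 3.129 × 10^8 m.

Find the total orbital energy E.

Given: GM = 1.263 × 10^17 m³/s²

E = −GMm / (2a).
E = −1.263e+17 · 8.274e+04 / (2 · 3.129e+08) J ≈ -1.67e+13 J = -16.7 TJ.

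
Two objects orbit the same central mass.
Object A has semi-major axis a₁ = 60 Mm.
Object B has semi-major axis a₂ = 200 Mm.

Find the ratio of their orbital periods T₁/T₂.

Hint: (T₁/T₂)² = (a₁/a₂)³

Convert to SI: a₁ = 60 Mm = 6e+07 m; a₂ = 200 Mm = 2e+08 m.
From Kepler's third law, (T₁/T₂)² = (a₁/a₂)³, so T₁/T₂ = (a₁/a₂)^(3/2).
a₁/a₂ = 6e+07 / 2e+08 = 0.3.
T₁/T₂ = (0.3)^(3/2) ≈ 0.1643.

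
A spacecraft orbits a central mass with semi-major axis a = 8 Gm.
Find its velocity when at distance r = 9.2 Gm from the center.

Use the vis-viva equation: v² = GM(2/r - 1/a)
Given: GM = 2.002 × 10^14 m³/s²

Convert to SI: a = 8 Gm = 8e+09 m; r = 9.2 Gm = 9.2e+09 m.
Vis-viva: v = √(GM · (2/r − 1/a)).
2/r − 1/a = 2/9.2e+09 − 1/8e+09 = 9.23913e-11 m⁻¹.
v = √(2.002e+14 · 9.23913e-11) m/s ≈ 136 m/s = 136 m/s.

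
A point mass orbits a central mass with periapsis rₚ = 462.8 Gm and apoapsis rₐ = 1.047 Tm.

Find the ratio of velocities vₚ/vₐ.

Convert to SI: rₚ = 462.8 Gm = 4.628e+11 m; rₐ = 1.047 Tm = 1.047e+12 m.
Conservation of angular momentum gives rₚvₚ = rₐvₐ, so vₚ/vₐ = rₐ/rₚ.
vₚ/vₐ = 1.047e+12 / 4.628e+11 ≈ 2.262.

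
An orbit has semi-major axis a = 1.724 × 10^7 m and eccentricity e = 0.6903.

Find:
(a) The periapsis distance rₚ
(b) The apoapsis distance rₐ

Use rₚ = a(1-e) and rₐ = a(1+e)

(a) rₚ = a(1 − e) = 1.724e+07 · (1 − 0.6903) = 1.724e+07 · 0.3097 ≈ 5.339e+06 m = 5.339 × 10^6 m.
(b) rₐ = a(1 + e) = 1.724e+07 · (1 + 0.6903) = 1.724e+07 · 1.6903 ≈ 2.914e+07 m = 2.914 × 10^7 m.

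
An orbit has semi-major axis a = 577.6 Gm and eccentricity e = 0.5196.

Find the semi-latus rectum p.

Convert to SI: a = 577.6 Gm = 5.776e+11 m.
p = a (1 − e²).
p = 5.776e+11 · (1 − (0.5196)²) = 5.776e+11 · 0.730016 ≈ 4.217e+11 m = 421.7 Gm.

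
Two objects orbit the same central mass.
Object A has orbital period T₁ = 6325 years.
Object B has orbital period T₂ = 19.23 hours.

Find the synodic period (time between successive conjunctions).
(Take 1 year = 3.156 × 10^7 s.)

Convert to SI: T₁ = 6325 years = 1.99617e+11 s; T₂ = 19.23 hours = 69228 s.
T_syn = |T₁ · T₂ / (T₁ − T₂)|.
T_syn = |1.99617e+11 · 69228 / (1.99617e+11 − 69228)| s ≈ 6.923e+04 s = 19.23 hours.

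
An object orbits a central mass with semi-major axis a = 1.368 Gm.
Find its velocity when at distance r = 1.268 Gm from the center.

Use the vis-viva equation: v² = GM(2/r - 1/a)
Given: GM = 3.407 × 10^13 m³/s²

Convert to SI: a = 1.368 Gm = 1.368e+09 m; r = 1.268 Gm = 1.268e+09 m.
Vis-viva: v = √(GM · (2/r − 1/a)).
2/r − 1/a = 2/1.268e+09 − 1/1.368e+09 = 8.46293e-10 m⁻¹.
v = √(3.407e+13 · 8.46293e-10) m/s ≈ 169.8 m/s = 169.8 m/s.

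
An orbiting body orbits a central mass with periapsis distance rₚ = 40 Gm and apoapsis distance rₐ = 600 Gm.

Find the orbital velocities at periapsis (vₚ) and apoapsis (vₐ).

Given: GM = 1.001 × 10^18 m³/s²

Convert to SI: rₚ = 40 Gm = 4e+10 m; rₐ = 600 Gm = 6e+11 m.
Use the vis-viva equation v² = GM(2/r − 1/a) with a = (rₚ + rₐ)/2 = (4e+10 + 6e+11)/2 = 3.2e+11 m.
vₚ = √(GM · (2/rₚ − 1/a)) = √(1.001e+18 · (2/4e+10 − 1/3.2e+11)) m/s ≈ 6850 m/s = 6.85 km/s.
vₐ = √(GM · (2/rₐ − 1/a)) = √(1.001e+18 · (2/6e+11 − 1/3.2e+11)) m/s ≈ 456.7 m/s = 456.7 m/s.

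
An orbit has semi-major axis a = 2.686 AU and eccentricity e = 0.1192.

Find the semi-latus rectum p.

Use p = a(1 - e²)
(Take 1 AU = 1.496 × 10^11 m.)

Convert to SI: a = 2.686 AU = 4.01826e+11 m.
p = a (1 − e²).
p = 4.01826e+11 · (1 − (0.1192)²) = 4.01826e+11 · 0.985791 ≈ 3.961e+11 m = 2.648 AU.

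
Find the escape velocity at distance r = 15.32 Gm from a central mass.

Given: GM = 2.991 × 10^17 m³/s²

Convert to SI: r = 15.32 Gm = 1.532e+10 m.
Escape velocity comes from setting total energy to zero: ½v² − GM/r = 0 ⇒ v_esc = √(2GM / r).
v_esc = √(2 · 2.991e+17 / 1.532e+10) m/s ≈ 6249 m/s = 6.249 km/s.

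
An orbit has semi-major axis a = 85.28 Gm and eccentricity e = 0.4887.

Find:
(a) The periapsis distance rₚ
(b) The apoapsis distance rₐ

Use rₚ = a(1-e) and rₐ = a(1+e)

Convert to SI: a = 85.28 Gm = 8.528e+10 m.
(a) rₚ = a(1 − e) = 8.528e+10 · (1 − 0.4887) = 8.528e+10 · 0.5113 ≈ 4.36e+10 m = 43.6 Gm.
(b) rₐ = a(1 + e) = 8.528e+10 · (1 + 0.4887) = 8.528e+10 · 1.4887 ≈ 1.27e+11 m = 127 Gm.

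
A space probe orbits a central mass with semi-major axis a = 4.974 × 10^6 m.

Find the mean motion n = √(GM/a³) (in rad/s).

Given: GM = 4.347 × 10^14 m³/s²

n = √(GM / a³).
n = √(4.347e+14 / (4.974e+06)³) rad/s ≈ 0.001879 rad/s.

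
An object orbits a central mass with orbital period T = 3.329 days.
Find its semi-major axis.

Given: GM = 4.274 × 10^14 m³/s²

Convert to SI: T = 3.329 days = 287626 s.
Invert Kepler's third law: a = (GM · T² / (4π²))^(1/3).
Substituting T = 287626 s and GM = 4.274e+14 m³/s²:
a = (4.274e+14 · (287626)² / (4π²))^(1/3) m
a ≈ 9.639e+07 m = 96.39 Mm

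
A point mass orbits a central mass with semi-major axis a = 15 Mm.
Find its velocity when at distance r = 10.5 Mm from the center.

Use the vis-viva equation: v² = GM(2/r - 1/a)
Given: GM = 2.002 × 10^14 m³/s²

Convert to SI: a = 15 Mm = 1.5e+07 m; r = 10.5 Mm = 1.05e+07 m.
Vis-viva: v = √(GM · (2/r − 1/a)).
2/r − 1/a = 2/1.05e+07 − 1/1.5e+07 = 1.2381e-07 m⁻¹.
v = √(2.002e+14 · 1.2381e-07) m/s ≈ 4979 m/s = 4.979 km/s.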